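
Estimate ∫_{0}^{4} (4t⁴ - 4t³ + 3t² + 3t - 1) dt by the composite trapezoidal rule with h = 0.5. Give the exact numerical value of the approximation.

665

h = (4 − 0)/8 = 0.5.
Nodes t₀,…,t₈ = 0, 0.5, 1, 1.5, 2, 2.5, 3, 3.5, 4.
f(t) = 4t⁴ - 4t³ + 3t² + 3t - 1: f₀=-1, f₁=1, f₂=5, f₃=17, f₄=49, f₅=119, f₆=251, f₇=475, f₈=827.
(h/2)·[f₀ + 2f₁ + 2f₂ + 2f₃ + 2f₄ + 2f₅ + 2f₆ + 2f₇ + f₈] = 0.25·(2660) = 665.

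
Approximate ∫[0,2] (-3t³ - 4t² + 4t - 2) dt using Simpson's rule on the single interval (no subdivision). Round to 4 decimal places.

-18.6667

S = (b−a)/6 · [f(0) + 4f(1) + f(2)] = 0.333333·[(-2) + 4·(-5) + (-34)] = -18.6667.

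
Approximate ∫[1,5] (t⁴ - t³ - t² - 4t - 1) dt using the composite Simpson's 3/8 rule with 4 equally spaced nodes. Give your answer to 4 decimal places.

h = (5 − 1)/3 = 1.333333.
Nodes t₀,…,t₃ = 1, 2.333333, 3.666667, 5.
f(t) = t⁴ - t³ - t² - 4t - 1: f₀=-6, f₁=1.160494, f₂=102.345679, f₃=454.
(3h/8)·[f₀ + 3f₁ + 3f₂ + f₃] = 0.5·(758.518519) = 379.2593.

379.2593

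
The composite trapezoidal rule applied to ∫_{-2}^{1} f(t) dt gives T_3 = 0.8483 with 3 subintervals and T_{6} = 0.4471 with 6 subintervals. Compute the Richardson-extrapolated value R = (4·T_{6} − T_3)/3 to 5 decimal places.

0.31337

R = (4·T_{6} − T_3) / 3 = (4·0.4471 − 0.8483)/3 = (0.9401)/3 = 0.31337.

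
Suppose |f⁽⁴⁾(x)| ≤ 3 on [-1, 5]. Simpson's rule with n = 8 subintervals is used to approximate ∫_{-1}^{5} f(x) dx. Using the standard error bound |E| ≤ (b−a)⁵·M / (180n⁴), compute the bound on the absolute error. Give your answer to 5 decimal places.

0.03164

|E| ≤ (6)⁵·3 / (180·8⁴) = 23328/737280 = 0.03164.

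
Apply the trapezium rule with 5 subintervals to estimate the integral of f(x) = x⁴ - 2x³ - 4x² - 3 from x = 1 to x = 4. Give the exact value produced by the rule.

-11.77296

h = (4 − 1)/5 = 0.6.
Nodes x₀,…,x₅ = 1, 1.6, 2.2, 2.8, 3.4, 4.
f(x) = x⁴ - 2x³ - 4x² - 3: f₀=-8, f₁=-14.8784, f₂=-20.2304, f₃=-16.7984, f₄=5.7856, f₅=61.
(h/2)·[f₀ + 2f₁ + 2f₂ + 2f₃ + 2f₄ + f₅] = 0.3·(-39.2432) = -11.77296.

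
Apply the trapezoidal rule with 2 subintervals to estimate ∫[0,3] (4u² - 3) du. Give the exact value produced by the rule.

31.5

h = (3 − 0)/2 = 1.5.
Nodes u₀,…,u₂ = 0, 1.5, 3.
f(u) = 4u² - 3: f₀=-3, f₁=6, f₂=33.
(h/2)·[f₀ + 2f₁ + f₂] = 0.75·(42) = 31.5.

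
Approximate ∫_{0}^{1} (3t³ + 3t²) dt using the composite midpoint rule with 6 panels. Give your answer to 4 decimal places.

1.7326

h = (1 − 0)/6 = 0.166667.
Midpoints m₁,…,m₆ = 0.083333, 0.25, 0.416667, 0.583333, 0.75, 0.916667.
f(m₁)=0.022569, f(m₂)=0.234375, f(m₃)=0.737847, f(m₄)=1.616319, f(m₅)=2.953125, f(m₆)=4.831597.
h·[f(m₁) + f(m₂) + f(m₃) + f(m₄) + f(m₅) + f(m₆)] = 0.166667·(10.395833) = 1.7326.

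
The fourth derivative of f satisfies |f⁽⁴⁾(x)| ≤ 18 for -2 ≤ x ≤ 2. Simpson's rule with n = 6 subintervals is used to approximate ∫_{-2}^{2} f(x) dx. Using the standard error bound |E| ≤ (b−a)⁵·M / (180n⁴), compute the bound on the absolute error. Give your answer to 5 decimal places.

0.07901

|E| ≤ (4)⁵·18 / (180·6⁴) = 18432/233280 = 0.07901.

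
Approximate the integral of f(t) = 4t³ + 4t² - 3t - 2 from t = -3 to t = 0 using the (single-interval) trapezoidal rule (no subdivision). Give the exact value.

T = (b−a)/2 · [f(-3) + f(0)] = 1.5·[(-65) + (-2)] = -100.5.

-100.5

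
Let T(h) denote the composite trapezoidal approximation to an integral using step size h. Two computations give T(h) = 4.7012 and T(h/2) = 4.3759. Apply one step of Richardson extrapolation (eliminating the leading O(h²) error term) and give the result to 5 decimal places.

R = (4·T(h/2) − T(h)) / 3 = (4·4.3759 − 4.7012)/3 = (12.8024)/3 = 4.26747.

4.26747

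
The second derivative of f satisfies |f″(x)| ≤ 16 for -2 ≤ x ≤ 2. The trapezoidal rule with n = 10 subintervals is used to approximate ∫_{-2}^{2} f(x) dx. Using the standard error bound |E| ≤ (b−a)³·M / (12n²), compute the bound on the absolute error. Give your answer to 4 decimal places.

|E| ≤ (4)³·16 / (12·10²) = 1024/1200 = 0.8533.

0.8533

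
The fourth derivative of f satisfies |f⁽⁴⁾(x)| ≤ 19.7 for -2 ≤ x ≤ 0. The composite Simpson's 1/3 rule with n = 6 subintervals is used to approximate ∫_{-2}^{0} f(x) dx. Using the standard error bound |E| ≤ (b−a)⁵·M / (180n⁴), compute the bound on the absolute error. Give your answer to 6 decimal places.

|E| ≤ (2)⁵·19.7 / (180·6⁴) = 630.4/233280 = 0.002702.

0.002702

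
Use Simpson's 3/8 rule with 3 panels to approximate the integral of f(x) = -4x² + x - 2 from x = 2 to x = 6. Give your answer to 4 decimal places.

-269.3333

h = (6 − 2)/3 = 1.333333.
Nodes x₀,…,x₃ = 2, 3.333333, 4.666667, 6.
f(x) = -4x² + x - 2: f₀=-16, f₁=-43.111111, f₂=-84.444444, f₃=-140.
(3h/8)·[f₀ + 3f₁ + 3f₂ + f₃] = 0.5·(-538.666667) = -269.3333.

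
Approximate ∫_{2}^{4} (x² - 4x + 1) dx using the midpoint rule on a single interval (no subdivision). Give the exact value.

-4

M = (b−a)·f(3) = 2·(-2) = -4.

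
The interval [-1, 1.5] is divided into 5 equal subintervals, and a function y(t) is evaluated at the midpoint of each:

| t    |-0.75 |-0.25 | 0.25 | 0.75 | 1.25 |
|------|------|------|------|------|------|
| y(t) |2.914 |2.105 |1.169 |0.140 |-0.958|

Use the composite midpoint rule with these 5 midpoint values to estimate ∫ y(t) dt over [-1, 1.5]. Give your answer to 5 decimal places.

h = 0.5, n = 5.
h·[y(m₁) + y(m₂) + y(m₃) + y(m₄) + y(m₅)] = 0.5·(5.370) = 2.68500.

2.68500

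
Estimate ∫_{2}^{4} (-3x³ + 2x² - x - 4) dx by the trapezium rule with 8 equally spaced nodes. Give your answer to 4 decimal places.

-157.3469

h = (4 − 2)/7 = 0.285714.
Nodes x₀,…,x₇ = 2, 2.285714, 2.571429, 2.857143, 3.142857, 3.428571, 3.714286, 4.
f(x) = -3x³ + 2x² - x - 4: f₀=-22, f₁=-31.661808, f₂=-44.355685, f₃=-60.501458, f₄=-80.518950, f₅=-104.827988, f₆=-133.848397, f₇=-168.
(h/2)·[f₀ + 2f₁ + 2f₂ + 2f₃ + 2f₄ + 2f₅ + 2f₆ + f₇] = 0.142857·(-1101.428571) = -157.3469.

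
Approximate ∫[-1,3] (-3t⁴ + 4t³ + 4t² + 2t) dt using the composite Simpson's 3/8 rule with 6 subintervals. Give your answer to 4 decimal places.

h = (3 − (-1))/6 = 0.666667.
Nodes t₀,…,t₆ = -1, -0.333333, 0.333333, 1, 1.666667, 2.333333, 3.
f(t) = -3t⁴ + 4t³ + 4t² + 2t: f₀=-5, f₁=-0.407407, f₂=1.222222, f₃=7, f₄=9.814815, f₅=-11.666667, f₆=-93.
(3h/8)·[f₀ + 3f₁ + 3f₂ + 2f₃ + 3f₄ + 3f₅ + f₆] = 0.25·(-87.111111) = -21.7778.

-21.7778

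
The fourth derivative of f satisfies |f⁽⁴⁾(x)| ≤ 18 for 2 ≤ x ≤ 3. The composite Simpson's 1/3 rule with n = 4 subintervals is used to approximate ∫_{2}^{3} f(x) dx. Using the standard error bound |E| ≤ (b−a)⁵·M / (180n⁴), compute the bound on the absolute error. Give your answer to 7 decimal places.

0.0003906

|E| ≤ (1)⁵·18 / (180·4⁴) = 18/46080 = 0.0003906.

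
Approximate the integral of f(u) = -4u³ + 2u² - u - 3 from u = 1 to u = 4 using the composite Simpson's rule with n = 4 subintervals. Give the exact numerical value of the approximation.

-229.5

h = (4 − 1)/4 = 0.75.
Nodes u₀,…,u₄ = 1, 1.75, 2.5, 3.25, 4.
f(u) = -4u³ + 2u² - u - 3: f₀=-6, f₁=-20.0625, f₂=-55.5, f₃=-122.4375, f₄=-231.
(h/3)·[f₀ + 4f₁ + 2f₂ + 4f₃ + f₄] = 0.25·(-918) = -229.5.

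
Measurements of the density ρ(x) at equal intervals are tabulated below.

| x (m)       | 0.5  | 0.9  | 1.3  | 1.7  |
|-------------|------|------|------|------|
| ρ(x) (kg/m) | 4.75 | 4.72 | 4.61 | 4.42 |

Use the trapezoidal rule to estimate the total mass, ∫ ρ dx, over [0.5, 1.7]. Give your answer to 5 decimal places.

h = 0.4, n = 3.
(h/2)·[y₀ + 2y₁ + 2y₂ + y₃] = 0.2·(27.83) = 5.56600.

5.56600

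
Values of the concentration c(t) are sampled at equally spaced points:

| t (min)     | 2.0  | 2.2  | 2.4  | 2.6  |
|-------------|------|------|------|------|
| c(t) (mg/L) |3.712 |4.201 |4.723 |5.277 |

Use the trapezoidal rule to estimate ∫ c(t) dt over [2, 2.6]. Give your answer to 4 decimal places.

h = 0.2, n = 3.
(h/2)·[y₀ + 2y₁ + 2y₂ + y₃] = 0.1·(26.837) = 2.6837.

2.6837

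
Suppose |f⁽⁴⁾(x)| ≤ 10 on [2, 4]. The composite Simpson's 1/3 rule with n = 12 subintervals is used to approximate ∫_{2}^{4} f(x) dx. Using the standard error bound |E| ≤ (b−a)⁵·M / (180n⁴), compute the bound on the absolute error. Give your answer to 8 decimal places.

|E| ≤ (2)⁵·10 / (180·12⁴) = 320/3732480 = 0.00008573.

0.00008573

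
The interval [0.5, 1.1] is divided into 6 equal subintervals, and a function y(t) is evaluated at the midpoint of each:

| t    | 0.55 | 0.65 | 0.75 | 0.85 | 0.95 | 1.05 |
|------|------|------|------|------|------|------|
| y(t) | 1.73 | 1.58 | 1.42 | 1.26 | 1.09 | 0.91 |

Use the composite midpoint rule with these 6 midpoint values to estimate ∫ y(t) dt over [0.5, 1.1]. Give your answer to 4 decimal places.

h = 0.1, n = 6.
h·[y(m₁) + y(m₂) + y(m₃) + y(m₄) + y(m₅) + y(m₆)] = 0.1·(7.99) = 0.7990.

0.7990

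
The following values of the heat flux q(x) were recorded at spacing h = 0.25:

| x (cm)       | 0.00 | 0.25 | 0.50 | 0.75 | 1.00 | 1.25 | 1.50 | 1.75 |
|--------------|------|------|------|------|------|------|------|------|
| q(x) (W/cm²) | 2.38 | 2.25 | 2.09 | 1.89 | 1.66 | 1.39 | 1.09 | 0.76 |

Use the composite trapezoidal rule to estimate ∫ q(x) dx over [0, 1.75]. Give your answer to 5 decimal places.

h = 0.25, n = 7.
(h/2)·[y₀ + 2y₁ + 2y₂ + 2y₃ + 2y₄ + 2y₅ + 2y₆ + y₇] = 0.125·(23.88) = 2.98500.

2.98500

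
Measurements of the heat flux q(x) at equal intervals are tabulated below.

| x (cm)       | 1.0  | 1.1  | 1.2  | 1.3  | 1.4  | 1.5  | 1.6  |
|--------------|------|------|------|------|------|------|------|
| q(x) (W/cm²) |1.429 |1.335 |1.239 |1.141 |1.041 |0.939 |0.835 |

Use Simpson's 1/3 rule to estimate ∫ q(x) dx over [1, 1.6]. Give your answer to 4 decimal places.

h = 0.1, n = 6.
(h/3)·[y₀ + 4y₁ + 2y₂ + 4y₃ + 2y₄ + 4y₅ + y₆] = 0.033333·(20.484) = 0.6828.

0.6828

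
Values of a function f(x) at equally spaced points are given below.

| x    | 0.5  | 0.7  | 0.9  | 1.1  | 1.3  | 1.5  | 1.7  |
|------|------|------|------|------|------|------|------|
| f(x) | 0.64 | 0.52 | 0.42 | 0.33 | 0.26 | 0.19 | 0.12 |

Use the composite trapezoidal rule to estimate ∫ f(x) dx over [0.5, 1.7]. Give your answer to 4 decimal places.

h = 0.2, n = 6.
(h/2)·[y₀ + 2y₁ + 2y₂ + 2y₃ + 2y₄ + 2y₅ + y₆] = 0.1·(4.20) = 0.4200.

0.4200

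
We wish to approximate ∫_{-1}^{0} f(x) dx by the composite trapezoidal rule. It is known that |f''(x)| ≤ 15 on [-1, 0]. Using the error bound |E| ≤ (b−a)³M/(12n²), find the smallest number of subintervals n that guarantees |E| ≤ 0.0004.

56

Need 15/(12n²) ≤ 0.0004.
n² ≥ 15/(12·0.0004) = 3125 ⇒ n ≥ 55.9017, so the smallest n is 56.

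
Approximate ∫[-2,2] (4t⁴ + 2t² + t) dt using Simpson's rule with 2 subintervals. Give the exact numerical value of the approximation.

96

h = (2 − (-2))/2 = 2.
Nodes t₀,…,t₂ = -2, 0, 2.
f(t) = 4t⁴ + 2t² + t: f₀=70, f₁=0, f₂=74.
(h/3)·[f₀ + 4f₁ + f₂] = 0.666667·(144) = 96.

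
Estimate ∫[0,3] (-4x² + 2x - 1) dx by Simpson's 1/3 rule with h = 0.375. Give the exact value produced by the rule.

h = (3 − 0)/8 = 0.375.
Nodes x₀,…,x₈ = 0, 0.375, 0.75, 1.125, 1.5, 1.875, 2.25, 2.625, 3.
f(x) = -4x² + 2x - 1: f₀=-1, f₁=-0.8125, f₂=-1.75, f₃=-3.8125, f₄=-7, f₅=-11.3125, f₆=-16.75, f₇=-23.3125, f₈=-31.
(h/3)·[f₀ + 4f₁ + 2f₂ + 4f₃ + 2f₄ + 4f₅ + 2f₆ + 4f₇ + f₈] = 0.125·(-240) = -30.

-30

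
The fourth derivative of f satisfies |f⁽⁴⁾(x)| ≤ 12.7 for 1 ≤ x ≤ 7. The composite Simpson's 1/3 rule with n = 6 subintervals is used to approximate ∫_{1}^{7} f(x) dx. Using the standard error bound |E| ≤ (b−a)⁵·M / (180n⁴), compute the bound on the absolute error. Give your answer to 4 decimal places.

|E| ≤ (6)⁵·12.7 / (180·6⁴) = 98755.2/233280 = 0.4233.

0.4233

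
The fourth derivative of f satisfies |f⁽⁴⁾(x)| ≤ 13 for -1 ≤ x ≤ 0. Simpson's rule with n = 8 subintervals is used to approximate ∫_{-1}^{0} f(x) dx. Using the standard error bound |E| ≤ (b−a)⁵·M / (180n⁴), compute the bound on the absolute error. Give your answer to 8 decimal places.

|E| ≤ (1)⁵·13 / (180·8⁴) = 13/737280 = 0.00001763.

0.00001763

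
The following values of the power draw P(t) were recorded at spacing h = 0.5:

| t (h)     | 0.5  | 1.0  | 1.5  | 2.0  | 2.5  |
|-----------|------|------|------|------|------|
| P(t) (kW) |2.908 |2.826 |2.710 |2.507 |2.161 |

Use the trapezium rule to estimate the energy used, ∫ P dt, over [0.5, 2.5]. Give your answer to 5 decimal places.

h = 0.5, n = 4.
(h/2)·[y₀ + 2y₁ + 2y₂ + 2y₃ + y₄] = 0.25·(21.155) = 5.28875.

5.28875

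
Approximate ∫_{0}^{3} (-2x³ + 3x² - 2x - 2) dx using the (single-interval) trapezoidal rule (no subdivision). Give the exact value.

-55.5

T = (b−a)/2 · [f(0) + f(3)] = 1.5·[(-2) + (-35)] = -55.5.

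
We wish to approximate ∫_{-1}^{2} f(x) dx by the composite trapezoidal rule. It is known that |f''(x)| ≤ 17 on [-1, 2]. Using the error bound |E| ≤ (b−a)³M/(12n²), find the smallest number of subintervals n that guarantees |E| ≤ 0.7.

Need 459/(12n²) ≤ 0.7.
n² ≥ 459/(12·0.7) = 54.6429 ⇒ n ≥ 7.3921, so the smallest n is 8.

8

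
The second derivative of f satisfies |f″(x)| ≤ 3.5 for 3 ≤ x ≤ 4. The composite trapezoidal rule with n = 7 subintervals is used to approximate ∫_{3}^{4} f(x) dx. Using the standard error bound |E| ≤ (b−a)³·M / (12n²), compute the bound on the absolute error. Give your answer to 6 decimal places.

0.005952

|E| ≤ (1)³·3.5 / (12·7²) = 3.5/588 = 0.005952.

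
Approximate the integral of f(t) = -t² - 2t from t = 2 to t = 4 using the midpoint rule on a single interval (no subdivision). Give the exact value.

-30

M = (b−a)·f(3) = 2·(-15) = -30.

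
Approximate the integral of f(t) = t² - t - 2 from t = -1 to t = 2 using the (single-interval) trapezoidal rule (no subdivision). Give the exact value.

T = (b−a)/2 · [f(-1) + f(2)] = 1.5·[0 + 0] = 0.

0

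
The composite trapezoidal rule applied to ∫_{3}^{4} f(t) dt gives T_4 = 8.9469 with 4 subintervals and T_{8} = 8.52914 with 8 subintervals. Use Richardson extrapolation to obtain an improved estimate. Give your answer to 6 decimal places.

R = (4·T_{8} − T_4) / 3 = (4·8.52914 − 8.9469)/3 = (25.16966)/3 = 8.389887.

8.389887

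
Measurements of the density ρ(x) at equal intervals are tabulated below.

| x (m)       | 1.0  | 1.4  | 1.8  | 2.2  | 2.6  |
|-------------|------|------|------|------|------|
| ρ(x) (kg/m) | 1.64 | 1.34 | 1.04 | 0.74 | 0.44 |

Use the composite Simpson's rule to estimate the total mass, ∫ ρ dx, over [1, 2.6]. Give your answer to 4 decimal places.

1.6640

h = 0.4, n = 4.
(h/3)·[y₀ + 4y₁ + 2y₂ + 4y₃ + y₄] = 0.133333·(12.48) = 1.6640.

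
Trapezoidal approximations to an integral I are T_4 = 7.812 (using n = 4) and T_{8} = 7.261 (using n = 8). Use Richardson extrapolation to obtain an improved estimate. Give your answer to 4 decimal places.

7.0773

R = (4·T_{8} − T_4) / 3 = (4·7.261 − 7.812)/3 = (21.232)/3 = 7.0773.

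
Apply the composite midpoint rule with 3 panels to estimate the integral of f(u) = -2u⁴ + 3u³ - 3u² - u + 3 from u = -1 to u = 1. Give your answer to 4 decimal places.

3.6955

h = (1 − (-1))/3 = 0.666667.
Midpoints m₁,…,m₃ = -0.666667, 0, 0.666667.
f(m₁)=1.049383, f(m₂)=3, f(m₃)=1.493827.
h·[f(m₁) + f(m₂) + f(m₃)] = 0.666667·(5.543210) = 3.6955.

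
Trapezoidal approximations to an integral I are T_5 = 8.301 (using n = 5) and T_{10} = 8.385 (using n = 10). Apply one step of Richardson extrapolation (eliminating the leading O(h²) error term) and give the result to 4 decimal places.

R = (4·T_{10} − T_5) / 3 = (4·8.385 − 8.301)/3 = (25.239)/3 = 8.4130.

8.4130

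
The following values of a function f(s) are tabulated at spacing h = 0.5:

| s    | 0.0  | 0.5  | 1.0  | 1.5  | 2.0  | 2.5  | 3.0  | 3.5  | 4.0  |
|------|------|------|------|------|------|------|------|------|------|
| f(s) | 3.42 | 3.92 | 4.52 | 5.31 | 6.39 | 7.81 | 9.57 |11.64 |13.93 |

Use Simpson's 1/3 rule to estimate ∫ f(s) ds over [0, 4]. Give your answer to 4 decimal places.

h = 0.5, n = 8.
(h/3)·[y₀ + 4y₁ + 2y₂ + 4y₃ + 2y₄ + 4y₅ + 2y₆ + 4y₇ + y₈] = 0.166667·(173.03) = 28.8383.

28.8383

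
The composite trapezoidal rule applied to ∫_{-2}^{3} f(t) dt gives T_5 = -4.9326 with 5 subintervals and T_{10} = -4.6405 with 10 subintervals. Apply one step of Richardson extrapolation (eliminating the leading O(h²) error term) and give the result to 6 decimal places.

-4.543133

R = (4·T_{10} − T_5) / 3 = (4·(-4.6405) − (-4.9326))/3 = (-13.6294)/3 = -4.543133.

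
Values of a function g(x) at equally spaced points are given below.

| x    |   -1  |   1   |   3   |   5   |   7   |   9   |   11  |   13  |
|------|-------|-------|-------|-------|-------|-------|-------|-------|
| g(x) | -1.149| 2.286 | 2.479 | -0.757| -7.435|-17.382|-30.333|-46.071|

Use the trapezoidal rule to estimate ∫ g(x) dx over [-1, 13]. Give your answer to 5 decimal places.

h = 2, n = 7.
(h/2)·[y₀ + 2y₁ + 2y₂ + 2y₃ + 2y₄ + 2y₅ + 2y₆ + y₇] = 1·(-149.504) = -149.50400.

-149.50400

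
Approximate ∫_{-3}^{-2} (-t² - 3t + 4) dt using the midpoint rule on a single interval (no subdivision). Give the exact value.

M = (b−a)·f(-2.5) = 1·(5.25) = 5.25.

5.25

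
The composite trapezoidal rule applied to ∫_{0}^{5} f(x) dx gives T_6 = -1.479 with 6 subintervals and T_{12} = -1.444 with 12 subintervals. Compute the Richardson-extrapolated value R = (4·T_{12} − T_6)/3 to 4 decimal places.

R = (4·T_{12} − T_6) / 3 = (4·(-1.444) − (-1.479))/3 = (-4.297)/3 = -1.4323.

-1.4323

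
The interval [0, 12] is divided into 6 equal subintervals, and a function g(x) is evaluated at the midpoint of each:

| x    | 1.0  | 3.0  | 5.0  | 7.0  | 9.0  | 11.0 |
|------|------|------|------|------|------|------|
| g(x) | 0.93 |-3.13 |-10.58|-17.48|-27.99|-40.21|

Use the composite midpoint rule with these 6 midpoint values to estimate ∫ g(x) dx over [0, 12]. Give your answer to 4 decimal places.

h = 2, n = 6.
h·[y(m₁) + y(m₂) + y(m₃) + y(m₄) + y(m₅) + y(m₆)] = 2·(-98.46) = -196.9200.

-196.9200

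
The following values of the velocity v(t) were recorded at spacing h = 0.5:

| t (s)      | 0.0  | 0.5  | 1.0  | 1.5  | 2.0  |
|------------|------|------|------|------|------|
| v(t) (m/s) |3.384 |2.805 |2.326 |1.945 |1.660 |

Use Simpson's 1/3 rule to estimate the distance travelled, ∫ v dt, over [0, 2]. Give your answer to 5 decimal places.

h = 0.5, n = 4.
(h/3)·[y₀ + 4y₁ + 2y₂ + 4y₃ + y₄] = 0.166667·(28.696) = 4.78267.

4.78267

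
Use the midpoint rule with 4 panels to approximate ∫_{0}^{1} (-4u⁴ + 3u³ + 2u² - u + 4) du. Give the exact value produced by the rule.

4.1240234375

h = (1 − 0)/4 = 0.25.
Midpoints m₁,…,m₄ = 0.125, 0.375, 0.625, 0.875.
f(m₁)=3.9111328125, f(m₂)=3.9853515625, f(m₃)=4.2783203125, f(m₄)=4.3212890625.
h·[f(m₁) + f(m₂) + f(m₃) + f(m₄)] = 0.25·(16.49609375) = 4.1240234375.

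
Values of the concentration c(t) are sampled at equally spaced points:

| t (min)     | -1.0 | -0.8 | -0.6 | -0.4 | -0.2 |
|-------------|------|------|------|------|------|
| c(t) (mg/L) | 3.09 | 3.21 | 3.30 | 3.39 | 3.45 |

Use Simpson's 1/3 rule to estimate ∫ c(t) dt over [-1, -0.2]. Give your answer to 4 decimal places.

2.6360

h = 0.2, n = 4.
(h/3)·[y₀ + 4y₁ + 2y₂ + 4y₃ + y₄] = 0.066667·(39.54) = 2.6360.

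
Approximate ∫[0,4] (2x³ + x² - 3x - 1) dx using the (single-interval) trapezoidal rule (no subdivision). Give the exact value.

T = (b−a)/2 · [f(0) + f(4)] = 2·[(-1) + 131] = 260.

260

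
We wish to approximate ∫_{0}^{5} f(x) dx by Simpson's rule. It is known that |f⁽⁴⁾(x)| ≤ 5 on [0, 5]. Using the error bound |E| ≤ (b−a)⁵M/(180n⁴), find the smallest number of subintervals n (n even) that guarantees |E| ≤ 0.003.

14

Need 15625/(180n⁴) ≤ 0.003.
n⁴ ≥ 15625/(180·0.003) = 28935.2 ⇒ n ≥ 13.0424, so the smallest even n is 14. (n must be even for Simpson's rule.)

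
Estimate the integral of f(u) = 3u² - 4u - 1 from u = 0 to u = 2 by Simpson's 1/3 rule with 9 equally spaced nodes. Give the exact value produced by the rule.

-2

h = (2 − 0)/8 = 0.25.
Nodes u₀,…,u₈ = 0, 0.25, 0.5, 0.75, 1, 1.25, 1.5, 1.75, 2.
f(u) = 3u² - 4u - 1: f₀=-1, f₁=-1.8125, f₂=-2.25, f₃=-2.3125, f₄=-2, f₅=-1.3125, f₆=-0.25, f₇=1.1875, f₈=3.
(h/3)·[f₀ + 4f₁ + 2f₂ + 4f₃ + 2f₄ + 4f₅ + 2f₆ + 4f₇ + f₈] = 0.083333·(-24) = -2.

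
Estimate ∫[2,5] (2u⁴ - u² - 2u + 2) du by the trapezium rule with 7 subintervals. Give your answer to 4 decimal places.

h = (5 − 2)/7 = 0.428571.
Nodes u₀,…,u₇ = 2, 2.428571, 2.857143, 3.285714, 3.714286, 4.142857, 4.571429, 5.
f(u) = 2u⁴ - u² - 2u + 2: f₀=26, f₁=60.816743, f₂=121.400250, f₃=217.736360, f₄=361.430237, f₅=565.706372, f₆=845.408580, f₇=1217.
(h/2)·[f₀ + 2f₁ + 2f₂ + 2f₃ + 2f₄ + 2f₅ + 2f₆ + f₇] = 0.214286·(5587.997085) = 1197.4279.

1197.4279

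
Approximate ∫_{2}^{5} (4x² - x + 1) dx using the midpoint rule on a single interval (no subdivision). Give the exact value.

M = (b−a)·f(3.5) = 3·(46.5) = 139.5.

139.5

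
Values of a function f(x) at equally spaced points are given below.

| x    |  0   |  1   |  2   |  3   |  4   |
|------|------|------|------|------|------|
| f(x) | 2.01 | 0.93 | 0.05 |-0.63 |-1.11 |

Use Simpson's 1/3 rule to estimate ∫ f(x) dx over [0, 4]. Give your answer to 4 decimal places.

h = 1, n = 4.
(h/3)·[y₀ + 4y₁ + 2y₂ + 4y₃ + y₄] = 0.333333·(2.20) = 0.7333.

0.7333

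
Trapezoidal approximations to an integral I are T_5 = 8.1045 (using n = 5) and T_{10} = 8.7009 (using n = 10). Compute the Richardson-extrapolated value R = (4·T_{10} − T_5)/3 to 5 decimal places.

R = (4·T_{10} − T_5) / 3 = (4·8.7009 − 8.1045)/3 = (26.6991)/3 = 8.89970.

8.89970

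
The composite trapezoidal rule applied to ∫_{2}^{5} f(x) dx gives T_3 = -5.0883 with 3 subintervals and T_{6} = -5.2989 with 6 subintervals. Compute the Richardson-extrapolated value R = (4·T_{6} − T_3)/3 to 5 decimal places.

R = (4·T_{6} − T_3) / 3 = (4·(-5.2989) − (-5.0883))/3 = (-16.1073)/3 = -5.36910.

-5.36910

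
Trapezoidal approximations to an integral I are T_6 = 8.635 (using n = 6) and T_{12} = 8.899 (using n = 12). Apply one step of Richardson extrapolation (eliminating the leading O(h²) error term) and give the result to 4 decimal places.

R = (4·T_{12} − T_6) / 3 = (4·8.899 − 8.635)/3 = (26.961)/3 = 8.9870.

8.9870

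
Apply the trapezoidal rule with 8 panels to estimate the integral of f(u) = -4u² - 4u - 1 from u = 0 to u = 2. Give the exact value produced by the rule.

-20.75

h = (2 − 0)/8 = 0.25.
Nodes u₀,…,u₈ = 0, 0.25, 0.5, 0.75, 1, 1.25, 1.5, 1.75, 2.
f(u) = -4u² - 4u - 1: f₀=-1, f₁=-2.25, f₂=-4, f₃=-6.25, f₄=-9, f₅=-12.25, f₆=-16, f₇=-20.25, f₈=-25.
(h/2)·[f₀ + 2f₁ + 2f₂ + 2f₃ + 2f₄ + 2f₅ + 2f₆ + 2f₇ + f₈] = 0.125·(-166) = -20.75.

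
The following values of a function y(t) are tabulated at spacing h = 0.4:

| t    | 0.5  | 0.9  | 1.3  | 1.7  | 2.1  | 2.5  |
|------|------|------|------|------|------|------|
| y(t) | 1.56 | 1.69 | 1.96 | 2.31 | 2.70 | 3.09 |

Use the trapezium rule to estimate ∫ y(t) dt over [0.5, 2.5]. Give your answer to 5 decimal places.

h = 0.4, n = 5.
(h/2)·[y₀ + 2y₁ + 2y₂ + 2y₃ + 2y₄ + y₅] = 0.2·(21.97) = 4.39400.

4.39400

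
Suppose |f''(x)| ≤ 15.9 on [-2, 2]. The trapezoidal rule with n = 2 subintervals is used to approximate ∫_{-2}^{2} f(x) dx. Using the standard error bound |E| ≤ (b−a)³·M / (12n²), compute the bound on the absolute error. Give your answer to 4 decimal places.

21.2000

|E| ≤ (4)³·15.9 / (12·2²) = 1017.6/48 = 21.2000.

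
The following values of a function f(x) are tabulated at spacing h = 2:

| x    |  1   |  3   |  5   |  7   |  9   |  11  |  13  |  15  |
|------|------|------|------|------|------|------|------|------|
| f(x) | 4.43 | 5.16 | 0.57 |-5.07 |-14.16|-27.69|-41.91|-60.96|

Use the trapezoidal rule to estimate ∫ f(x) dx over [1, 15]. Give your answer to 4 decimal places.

h = 2, n = 7.
(h/2)·[y₀ + 2y₁ + 2y₂ + 2y₃ + 2y₄ + 2y₅ + 2y₆ + y₇] = 1·(-222.73) = -222.7300.

-222.7300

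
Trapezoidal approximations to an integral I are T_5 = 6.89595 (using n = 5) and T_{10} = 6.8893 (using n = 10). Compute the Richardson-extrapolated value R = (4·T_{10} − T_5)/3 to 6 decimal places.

R = (4·T_{10} − T_5) / 3 = (4·6.8893 − 6.89595)/3 = (20.66125)/3 = 6.887083.

6.887083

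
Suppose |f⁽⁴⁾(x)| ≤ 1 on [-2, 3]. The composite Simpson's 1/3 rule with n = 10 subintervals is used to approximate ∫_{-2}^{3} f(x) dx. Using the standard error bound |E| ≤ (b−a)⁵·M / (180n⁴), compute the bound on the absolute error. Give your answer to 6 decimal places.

0.001736

|E| ≤ (5)⁵·1 / (180·10⁴) = 3125/1800000 = 0.001736.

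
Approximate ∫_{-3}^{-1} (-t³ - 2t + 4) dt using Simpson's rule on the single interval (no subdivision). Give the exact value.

36

S = (b−a)/6 · [f(-3) + 4f(-2) + f(-1)] = 0.333333·[37 + 4·16 + 7] = 36.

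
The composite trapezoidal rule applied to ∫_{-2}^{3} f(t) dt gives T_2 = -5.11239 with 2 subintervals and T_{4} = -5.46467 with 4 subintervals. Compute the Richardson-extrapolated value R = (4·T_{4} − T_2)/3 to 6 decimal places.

-5.582097

R = (4·T_{4} − T_2) / 3 = (4·(-5.46467) − (-5.11239))/3 = (-16.74629)/3 = -5.582097.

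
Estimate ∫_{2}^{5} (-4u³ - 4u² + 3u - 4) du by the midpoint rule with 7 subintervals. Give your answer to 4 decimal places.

-743.3878

h = (5 − 2)/7 = 0.428571.
Midpoints m₁,…,m₇ = 2.214286, 2.642857, 3.071429, 3.5, 3.928571, 4.357143, 4.785714.
f(m₁)=-60.396501, f(m₂)=-97.848397, f(m₃)=-148.419825, f(m₄)=-214, f(m₅)=-296.478134, f(m₆)=-397.743440, f(m₇)=-519.685131.
h·[f(m₁) + f(m₂) + f(m₃) + f(m₄) + f(m₅) + f(m₆) + f(m₇)] = 0.428571·(-1734.571429) = -743.3878.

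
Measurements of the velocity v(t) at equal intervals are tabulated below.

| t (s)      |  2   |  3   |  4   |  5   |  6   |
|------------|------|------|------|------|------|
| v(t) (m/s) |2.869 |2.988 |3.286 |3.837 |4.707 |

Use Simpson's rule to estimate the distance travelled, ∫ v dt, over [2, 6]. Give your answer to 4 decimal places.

h = 1, n = 4.
(h/3)·[y₀ + 4y₁ + 2y₂ + 4y₃ + y₄] = 0.333333·(41.448) = 13.8160.

13.8160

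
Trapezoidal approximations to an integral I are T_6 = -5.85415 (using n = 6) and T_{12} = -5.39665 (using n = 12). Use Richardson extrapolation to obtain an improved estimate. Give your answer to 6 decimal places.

R = (4·T_{12} − T_6) / 3 = (4·(-5.39665) − (-5.85415))/3 = (-15.73245)/3 = -5.244150.

-5.244150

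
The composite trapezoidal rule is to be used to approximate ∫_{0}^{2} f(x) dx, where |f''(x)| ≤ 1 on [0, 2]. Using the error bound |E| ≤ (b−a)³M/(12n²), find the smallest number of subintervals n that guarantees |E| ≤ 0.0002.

58

Need 8/(12n²) ≤ 0.0002.
n² ≥ 8/(12·0.0002) = 3333.33 ⇒ n ≥ 57.7350, so the smallest n is 58.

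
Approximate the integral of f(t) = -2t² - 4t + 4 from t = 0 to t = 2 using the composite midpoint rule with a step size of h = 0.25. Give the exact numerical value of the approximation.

h = (2 − 0)/8 = 0.25.
Midpoints m₁,…,m₈ = 0.125, 0.375, 0.625, 0.875, 1.125, 1.375, 1.625, 1.875.
f(m₁)=3.46875, f(m₂)=2.21875, f(m₃)=0.71875, f(m₄)=-1.03125, f(m₅)=-3.03125, f(m₆)=-5.28125, f(m₇)=-7.78125, f(m₈)=-10.53125.
h·[f(m₁) + f(m₂) + f(m₃) + f(m₄) + f(m₅) + f(m₆) + f(m₇) + f(m₈)] = 0.25·(-21.25) = -5.3125.

-5.3125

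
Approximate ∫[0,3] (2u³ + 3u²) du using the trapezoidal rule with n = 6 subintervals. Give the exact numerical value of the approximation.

h = (3 − 0)/6 = 0.5.
Nodes u₀,…,u₆ = 0, 0.5, 1, 1.5, 2, 2.5, 3.
f(u) = 2u³ + 3u²: f₀=0, f₁=1, f₂=5, f₃=13.5, f₄=28, f₅=50, f₆=81.
(h/2)·[f₀ + 2f₁ + 2f₂ + 2f₃ + 2f₄ + 2f₅ + f₆] = 0.25·(276) = 69.

69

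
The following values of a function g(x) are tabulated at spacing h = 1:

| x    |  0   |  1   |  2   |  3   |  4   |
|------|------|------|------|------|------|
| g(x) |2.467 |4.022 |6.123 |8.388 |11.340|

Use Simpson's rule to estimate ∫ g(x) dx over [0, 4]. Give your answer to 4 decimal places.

25.2310

h = 1, n = 4.
(h/3)·[y₀ + 4y₁ + 2y₂ + 4y₃ + y₄] = 0.333333·(75.693) = 25.2310.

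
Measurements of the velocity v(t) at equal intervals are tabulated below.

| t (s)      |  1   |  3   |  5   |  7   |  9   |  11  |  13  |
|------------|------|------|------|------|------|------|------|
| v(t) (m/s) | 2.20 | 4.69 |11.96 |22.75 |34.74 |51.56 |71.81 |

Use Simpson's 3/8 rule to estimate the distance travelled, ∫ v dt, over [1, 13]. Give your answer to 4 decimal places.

321.2700

h = 2, n = 6.
(3h/8)·[y₀ + 3y₁ + 3y₂ + 2y₃ + 3y₄ + 3y₅ + y₆] = 0.75·(428.36) = 321.2700.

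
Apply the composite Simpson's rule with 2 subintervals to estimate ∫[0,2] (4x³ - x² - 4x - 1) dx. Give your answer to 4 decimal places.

h = (2 − 0)/2 = 1.
Nodes x₀,…,x₂ = 0, 1, 2.
f(x) = 4x³ - x² - 4x - 1: f₀=-1, f₁=-2, f₂=19.
(h/3)·[f₀ + 4f₁ + f₂] = 0.333333·(10) = 3.3333.

3.3333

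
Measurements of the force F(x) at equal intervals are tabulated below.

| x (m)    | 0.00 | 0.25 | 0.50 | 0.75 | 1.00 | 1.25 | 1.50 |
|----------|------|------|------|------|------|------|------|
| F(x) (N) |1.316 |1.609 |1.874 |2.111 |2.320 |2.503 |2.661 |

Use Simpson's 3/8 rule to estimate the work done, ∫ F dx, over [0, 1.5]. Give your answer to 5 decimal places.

3.10472

h = 0.25, n = 6.
(3h/8)·[y₀ + 3y₁ + 3y₂ + 2y₃ + 3y₄ + 3y₅ + y₆] = 0.09375·(33.117) = 3.10472.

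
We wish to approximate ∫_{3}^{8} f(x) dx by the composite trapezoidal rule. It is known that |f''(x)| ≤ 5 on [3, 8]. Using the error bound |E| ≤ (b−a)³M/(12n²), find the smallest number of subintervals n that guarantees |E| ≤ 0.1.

23

Need 625/(12n²) ≤ 0.1.
n² ≥ 625/(12·0.1) = 520.833 ⇒ n ≥ 22.8218, so the smallest n is 23.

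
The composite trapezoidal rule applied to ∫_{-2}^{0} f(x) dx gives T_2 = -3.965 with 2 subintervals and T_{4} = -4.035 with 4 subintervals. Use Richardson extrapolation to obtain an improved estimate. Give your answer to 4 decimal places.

-4.0583

R = (4·T_{4} − T_2) / 3 = (4·(-4.035) − (-3.965))/3 = (-12.175)/3 = -4.0583.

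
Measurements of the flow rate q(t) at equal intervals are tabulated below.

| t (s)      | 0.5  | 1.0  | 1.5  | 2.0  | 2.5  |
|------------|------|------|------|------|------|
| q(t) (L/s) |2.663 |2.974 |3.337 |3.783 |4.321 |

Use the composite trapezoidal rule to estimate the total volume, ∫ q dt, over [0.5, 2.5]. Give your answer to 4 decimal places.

6.7930

h = 0.5, n = 4.
(h/2)·[y₀ + 2y₁ + 2y₂ + 2y₃ + y₄] = 0.25·(27.172) = 6.7930.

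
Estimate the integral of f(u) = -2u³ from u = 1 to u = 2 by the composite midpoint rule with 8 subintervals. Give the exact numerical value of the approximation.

h = (2 − 1)/8 = 0.125.
Midpoints m₁,…,m₈ = 1.0625, 1.1875, 1.3125, 1.4375, 1.5625, 1.6875, 1.8125, 1.9375.
f(m₁)=-2.39892578125, f(m₂)=-3.34912109375, f(m₃)=-4.52197265625, f(m₄)=-5.94091796875, f(m₅)=-7.62939453125, f(m₆)=-9.61083984375, f(m₇)=-11.90869140625, f(m₈)=-14.54638671875.
h·[f(m₁) + f(m₂) + f(m₃) + f(m₄) + f(m₅) + f(m₆) + f(m₇) + f(m₈)] = 0.125·(-59.90625) = -7.48828125.

-7.48828125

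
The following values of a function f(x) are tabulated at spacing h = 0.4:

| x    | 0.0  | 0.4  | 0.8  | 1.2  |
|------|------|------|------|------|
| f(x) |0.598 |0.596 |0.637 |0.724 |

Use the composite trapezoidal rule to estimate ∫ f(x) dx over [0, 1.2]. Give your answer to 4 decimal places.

h = 0.4, n = 3.
(h/2)·[y₀ + 2y₁ + 2y₂ + y₃] = 0.2·(3.788) = 0.7576.

0.7576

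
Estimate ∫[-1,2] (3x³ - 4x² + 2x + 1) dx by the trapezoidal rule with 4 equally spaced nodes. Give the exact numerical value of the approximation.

5.5

h = (2 − (-1))/3 = 1.
Nodes x₀,…,x₃ = -1, 0, 1, 2.
f(x) = 3x³ - 4x² + 2x + 1: f₀=-8, f₁=1, f₂=2, f₃=13.
(h/2)·[f₀ + 2f₁ + 2f₂ + f₃] = 0.5·(11) = 5.5.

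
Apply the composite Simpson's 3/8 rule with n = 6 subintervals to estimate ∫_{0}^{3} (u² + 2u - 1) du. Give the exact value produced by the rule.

h = (3 − 0)/6 = 0.5.
Nodes u₀,…,u₆ = 0, 0.5, 1, 1.5, 2, 2.5, 3.
f(u) = u² + 2u - 1: f₀=-1, f₁=0.25, f₂=2, f₃=4.25, f₄=7, f₅=10.25, f₆=14.
(3h/8)·[f₀ + 3f₁ + 3f₂ + 2f₃ + 3f₄ + 3f₅ + f₆] = 0.1875·(80) = 15.

15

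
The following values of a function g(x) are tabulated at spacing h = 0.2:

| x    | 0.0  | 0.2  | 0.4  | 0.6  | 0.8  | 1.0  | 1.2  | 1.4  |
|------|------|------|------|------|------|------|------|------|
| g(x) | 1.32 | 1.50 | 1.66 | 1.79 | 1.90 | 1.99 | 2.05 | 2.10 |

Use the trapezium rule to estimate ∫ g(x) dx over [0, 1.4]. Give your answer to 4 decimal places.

2.5200

h = 0.2, n = 7.
(h/2)·[y₀ + 2y₁ + 2y₂ + 2y₃ + 2y₄ + 2y₅ + 2y₆ + y₇] = 0.1·(25.20) = 2.5200.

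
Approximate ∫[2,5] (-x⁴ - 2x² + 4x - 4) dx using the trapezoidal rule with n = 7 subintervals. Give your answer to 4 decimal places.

h = (5 − 2)/7 = 0.428571.
Nodes x₀,…,x₇ = 2, 2.428571, 2.857143, 3.285714, 3.714286, 4.142857, 4.571429, 5.
f(x) = -x⁴ - 2x² + 4x - 4: f₀=-20, f₁=-40.867555, f₂=-75.536860, f₃=-129.000833, f₄=-207.062057, f₅=-316.332778, f₆=-464.234902, f₇=-659.
(h/2)·[f₀ + 2f₁ + 2f₂ + 2f₃ + 2f₄ + 2f₅ + 2f₆ + f₇] = 0.214286·(-3145.069971) = -673.9436.

-673.9436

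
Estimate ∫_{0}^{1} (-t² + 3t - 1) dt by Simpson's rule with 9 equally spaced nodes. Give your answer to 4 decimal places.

h = (1 − 0)/8 = 0.125.
Nodes t₀,…,t₈ = 0, 0.125, 0.25, 0.375, 0.5, 0.625, 0.75, 0.875, 1.
f(t) = -t² + 3t - 1: f₀=-1, f₁=-0.640625, f₂=-0.3125, f₃=-0.015625, f₄=0.25, f₅=0.484375, f₆=0.6875, f₇=0.859375, f₈=1.
(h/3)·[f₀ + 4f₁ + 2f₂ + 4f₃ + 2f₄ + 4f₅ + 2f₆ + 4f₇ + f₈] = 0.041667·(4) = 0.1667.

0.1667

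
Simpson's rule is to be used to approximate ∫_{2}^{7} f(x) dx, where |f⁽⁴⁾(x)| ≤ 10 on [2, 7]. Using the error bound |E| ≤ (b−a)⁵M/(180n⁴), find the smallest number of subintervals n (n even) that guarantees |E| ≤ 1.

4

Need 31250/(180n⁴) ≤ 1.
n⁴ ≥ 31250/(180·1) = 173.611 ⇒ n ≥ 3.6299, so the smallest even n is 4. (n must be even for Simpson's rule.)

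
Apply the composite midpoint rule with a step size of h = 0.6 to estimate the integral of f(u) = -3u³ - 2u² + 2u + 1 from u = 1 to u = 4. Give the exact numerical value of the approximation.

-213.045

h = (4 − 1)/5 = 0.6.
Midpoints m₁,…,m₅ = 1.3, 1.9, 2.5, 3.1, 3.7.
f(m₁)=-6.371, f(m₂)=-22.997, f(m₃)=-53.375, f(m₄)=-101.393, f(m₅)=-170.939.
h·[f(m₁) + f(m₂) + f(m₃) + f(m₄) + f(m₅)] = 0.6·(-355.075) = -213.045.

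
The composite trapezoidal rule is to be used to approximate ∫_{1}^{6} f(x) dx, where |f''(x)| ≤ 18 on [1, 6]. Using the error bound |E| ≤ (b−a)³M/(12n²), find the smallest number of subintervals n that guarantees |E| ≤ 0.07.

52

Need 2250/(12n²) ≤ 0.07.
n² ≥ 2250/(12·0.07) = 2678.57 ⇒ n ≥ 51.7549, so the smallest n is 52.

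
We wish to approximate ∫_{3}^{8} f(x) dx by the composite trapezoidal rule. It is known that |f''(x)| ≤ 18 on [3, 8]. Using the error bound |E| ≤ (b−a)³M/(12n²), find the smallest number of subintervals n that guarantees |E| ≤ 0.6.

18

Need 2250/(12n²) ≤ 0.6.
n² ≥ 2250/(12·0.6) = 312.5 ⇒ n ≥ 17.6777, so the smallest n is 18.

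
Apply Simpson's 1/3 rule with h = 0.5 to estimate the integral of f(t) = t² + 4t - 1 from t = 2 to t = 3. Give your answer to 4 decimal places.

h = (3 − 2)/2 = 0.5.
Nodes t₀,…,t₂ = 2, 2.5, 3.
f(t) = t² + 4t - 1: f₀=11, f₁=15.25, f₂=20.
(h/3)·[f₀ + 4f₁ + f₂] = 0.166667·(92) = 15.3333.

15.3333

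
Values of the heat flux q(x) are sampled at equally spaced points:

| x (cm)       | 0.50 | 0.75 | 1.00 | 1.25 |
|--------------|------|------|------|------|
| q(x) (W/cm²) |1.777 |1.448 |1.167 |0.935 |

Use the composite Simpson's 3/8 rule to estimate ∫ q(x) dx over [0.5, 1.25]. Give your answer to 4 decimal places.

h = 0.25, n = 3.
(3h/8)·[y₀ + 3y₁ + 3y₂ + y₃] = 0.09375·(10.557) = 0.9897.

0.9897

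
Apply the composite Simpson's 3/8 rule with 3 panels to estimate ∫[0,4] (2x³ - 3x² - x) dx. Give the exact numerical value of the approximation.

56

h = (4 − 0)/3 = 1.333333.
Nodes x₀,…,x₃ = 0, 1.333333, 2.666667, 4.
f(x) = 2x³ - 3x² - x: f₀=0, f₁=-1.925926, f₂=13.925926, f₃=76.
(3h/8)·[f₀ + 3f₁ + 3f₂ + f₃] = 0.5·(112) = 56.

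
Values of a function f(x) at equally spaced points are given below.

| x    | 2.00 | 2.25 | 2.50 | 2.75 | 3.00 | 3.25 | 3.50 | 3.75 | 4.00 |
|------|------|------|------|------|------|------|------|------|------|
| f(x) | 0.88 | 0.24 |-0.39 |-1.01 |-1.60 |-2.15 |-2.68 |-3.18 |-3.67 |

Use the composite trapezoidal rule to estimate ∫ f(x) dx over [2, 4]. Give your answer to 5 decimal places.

h = 0.25, n = 8.
(h/2)·[y₀ + 2y₁ + 2y₂ + 2y₃ + 2y₄ + 2y₅ + 2y₆ + 2y₇ + y₈] = 0.125·(-24.33) = -3.04125.

-3.04125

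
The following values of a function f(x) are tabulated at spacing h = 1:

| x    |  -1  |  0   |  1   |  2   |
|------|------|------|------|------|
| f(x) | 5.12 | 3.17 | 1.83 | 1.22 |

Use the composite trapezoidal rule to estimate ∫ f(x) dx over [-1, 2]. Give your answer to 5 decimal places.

h = 1, n = 3.
(h/2)·[y₀ + 2y₁ + 2y₂ + y₃] = 0.5·(16.34) = 8.17000.

8.17000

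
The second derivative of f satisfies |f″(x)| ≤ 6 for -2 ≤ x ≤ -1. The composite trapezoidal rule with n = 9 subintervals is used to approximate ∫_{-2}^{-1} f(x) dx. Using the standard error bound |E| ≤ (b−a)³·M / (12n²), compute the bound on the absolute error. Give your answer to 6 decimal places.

|E| ≤ (1)³·6 / (12·9²) = 6/972 = 0.006173.

0.006173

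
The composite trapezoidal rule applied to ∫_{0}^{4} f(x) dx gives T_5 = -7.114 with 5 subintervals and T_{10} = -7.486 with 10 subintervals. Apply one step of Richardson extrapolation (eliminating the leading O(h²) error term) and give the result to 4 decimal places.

R = (4·T_{10} − T_5) / 3 = (4·(-7.486) − (-7.114))/3 = (-22.830)/3 = -7.6100.

-7.6100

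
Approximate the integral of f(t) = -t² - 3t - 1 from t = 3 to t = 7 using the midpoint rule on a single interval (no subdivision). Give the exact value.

-164

M = (b−a)·f(5) = 4·(-41) = -164.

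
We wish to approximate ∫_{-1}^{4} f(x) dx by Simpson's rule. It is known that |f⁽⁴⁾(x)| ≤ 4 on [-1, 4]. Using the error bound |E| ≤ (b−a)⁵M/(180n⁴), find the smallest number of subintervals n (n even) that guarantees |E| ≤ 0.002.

Need 12500/(180n⁴) ≤ 0.002.
n⁴ ≥ 12500/(180·0.002) = 34722.2 ⇒ n ≥ 13.6506, so the smallest even n is 14. (n must be even for Simpson's rule.)

14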